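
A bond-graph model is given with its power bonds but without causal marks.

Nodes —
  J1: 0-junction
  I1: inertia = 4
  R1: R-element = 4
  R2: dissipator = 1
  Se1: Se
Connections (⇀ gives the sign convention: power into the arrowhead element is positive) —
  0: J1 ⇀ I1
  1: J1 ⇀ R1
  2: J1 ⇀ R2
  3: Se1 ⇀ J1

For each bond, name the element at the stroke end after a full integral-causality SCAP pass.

bond 0 |I1
bond 1 |R1
bond 2 |R2
bond 3 |J1

bond 3 |J1  (source Se1 imposes e)
bond 0 |I1  (J1 effort already set via bond 3)
bond 1 |R1  (common-e at J1 fixed by 3)
bond 2 |R2  (J1: bond 3 brought effort, rest push out)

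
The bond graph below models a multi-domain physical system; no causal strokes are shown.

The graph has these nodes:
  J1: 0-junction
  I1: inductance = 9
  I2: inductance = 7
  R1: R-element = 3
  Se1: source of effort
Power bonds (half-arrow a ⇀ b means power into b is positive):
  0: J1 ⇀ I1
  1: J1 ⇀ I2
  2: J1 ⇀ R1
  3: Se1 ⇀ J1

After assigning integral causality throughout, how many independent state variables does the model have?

2  (I1, I2 all integral)

#3 |J1  (Se1 (Se) sets effort on bond)
#0 |I1  (0-jn J1 has e-setter on 3)
#1 |I2  (J1: bond 3 brought effort, rest push out)
#2 |R1  (0-jn J1 has e-setter on 3)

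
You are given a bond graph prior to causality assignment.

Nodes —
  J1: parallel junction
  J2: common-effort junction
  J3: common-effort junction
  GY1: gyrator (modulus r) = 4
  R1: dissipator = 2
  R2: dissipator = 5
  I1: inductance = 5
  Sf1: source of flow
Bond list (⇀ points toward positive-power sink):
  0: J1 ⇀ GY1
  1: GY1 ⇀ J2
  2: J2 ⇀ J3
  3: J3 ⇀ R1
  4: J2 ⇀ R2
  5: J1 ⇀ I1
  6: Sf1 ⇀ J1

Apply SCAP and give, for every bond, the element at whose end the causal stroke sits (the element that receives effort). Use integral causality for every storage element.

bond 0 |J1
bond 1 |J2
bond 2 |J3
bond 3 |R1
bond 4 |R2
bond 5 |I1
bond 6 |Sf1

b6 →Sf1  (Sf1 fixes flow; stroke at Sf1)
b5 →I1  (I1 outputs flow p/I1)
b0 →J1  (J1: last free bond brings effort in)
b1 →J2  (GY1 both-in/both-out from 0)
b2 →J3  (J2 effort already set via bond 1)
b4 →R2  (J2 effort already set via bond 1)
b3 →R1  (J3 effort already set via bond 2)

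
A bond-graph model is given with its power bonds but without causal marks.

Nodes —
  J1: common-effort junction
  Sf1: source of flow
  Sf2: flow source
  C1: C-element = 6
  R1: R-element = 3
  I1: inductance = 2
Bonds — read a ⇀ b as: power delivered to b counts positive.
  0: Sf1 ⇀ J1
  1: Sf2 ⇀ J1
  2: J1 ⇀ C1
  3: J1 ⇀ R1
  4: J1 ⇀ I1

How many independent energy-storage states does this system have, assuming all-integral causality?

2  (C1, I1 all integral)

β0 |Sf1  (source Sf1 imposes f)
β1 |Sf2  (source Sf2 imposes f)
β2 |J1  (C1: C, integral causality)
β3 |R1  (common-e at J1 fixed by 2)
β4 |I1  (J1 effort already set via bond 2)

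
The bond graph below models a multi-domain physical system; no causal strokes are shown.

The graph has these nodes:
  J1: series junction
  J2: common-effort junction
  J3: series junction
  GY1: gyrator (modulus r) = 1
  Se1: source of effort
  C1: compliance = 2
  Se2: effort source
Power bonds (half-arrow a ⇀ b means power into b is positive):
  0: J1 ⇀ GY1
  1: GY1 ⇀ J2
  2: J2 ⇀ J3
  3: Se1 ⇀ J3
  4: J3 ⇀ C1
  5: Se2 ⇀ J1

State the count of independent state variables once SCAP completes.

1  (C1 all integral)

#3 |J3  (Se1 (Se) sets effort on bond)
#5 |J1  (Se2 (Se) sets effort on bond)
#0 |GY1  (J1 needs exactly one f-in)
#1 |GY1  (GY GY1: same side as bond 0)
#2 |J2  (only one effort-in slot at J2)
#4 |J3  (J3 flow already set via bond 2)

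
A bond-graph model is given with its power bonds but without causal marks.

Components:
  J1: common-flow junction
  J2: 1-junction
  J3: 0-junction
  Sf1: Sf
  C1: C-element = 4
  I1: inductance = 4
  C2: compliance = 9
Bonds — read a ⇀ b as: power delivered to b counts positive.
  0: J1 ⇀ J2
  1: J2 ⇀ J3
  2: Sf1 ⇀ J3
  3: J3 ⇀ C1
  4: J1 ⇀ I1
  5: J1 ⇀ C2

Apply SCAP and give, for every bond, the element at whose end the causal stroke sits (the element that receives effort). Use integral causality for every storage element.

bond 0 →J1
bond 1 →J2
bond 2 →Sf1
bond 3 →J3
bond 4 →I1
bond 5 →J1

#2 stroke at Sf1  (Sf1 fixes flow; stroke at Sf1)
#3 stroke at J3  (prefer integral on C1)
#1 stroke at J2  (common-e at J3 fixed by 3)
#0 stroke at J1  (only one flow-in slot at J2)
#4 stroke at I1  (I1 integral (f out))
#5 stroke at J1  (J1 flow already set via bond 4)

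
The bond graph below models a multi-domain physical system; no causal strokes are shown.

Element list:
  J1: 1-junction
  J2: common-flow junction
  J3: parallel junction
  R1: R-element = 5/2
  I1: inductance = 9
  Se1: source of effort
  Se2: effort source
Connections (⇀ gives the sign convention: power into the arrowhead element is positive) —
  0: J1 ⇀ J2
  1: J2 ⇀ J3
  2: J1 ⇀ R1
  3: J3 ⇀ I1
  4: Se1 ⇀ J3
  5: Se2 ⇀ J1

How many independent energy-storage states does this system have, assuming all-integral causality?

β4 |J3  (Se1 fixes effort; stroke away)
β5 |J1  (source Se2 imposes e)
β1 |J2  (J3 effort already set via bond 4)
β3 |I1  (J3 effort already set via bond 4)
β0 |J1  (J2 needs exactly one f-in)
β2 |R1  (J1 needs exactly one f-in)

1  (I1 all integral)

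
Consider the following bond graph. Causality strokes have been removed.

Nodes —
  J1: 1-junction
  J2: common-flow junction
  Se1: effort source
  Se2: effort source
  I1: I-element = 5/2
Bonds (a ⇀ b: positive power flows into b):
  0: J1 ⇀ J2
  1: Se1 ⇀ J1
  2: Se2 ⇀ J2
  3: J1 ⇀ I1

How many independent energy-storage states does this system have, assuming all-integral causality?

1  (I1 all integral)

bond 1 |J1  (Se1: effort source, stroke at far end)
bond 2 |J2  (Se2 fixes effort; stroke away)
bond 0 |J1  (J2 needs exactly one f-in)
bond 3 |I1  (J1: last free bond brings flow in)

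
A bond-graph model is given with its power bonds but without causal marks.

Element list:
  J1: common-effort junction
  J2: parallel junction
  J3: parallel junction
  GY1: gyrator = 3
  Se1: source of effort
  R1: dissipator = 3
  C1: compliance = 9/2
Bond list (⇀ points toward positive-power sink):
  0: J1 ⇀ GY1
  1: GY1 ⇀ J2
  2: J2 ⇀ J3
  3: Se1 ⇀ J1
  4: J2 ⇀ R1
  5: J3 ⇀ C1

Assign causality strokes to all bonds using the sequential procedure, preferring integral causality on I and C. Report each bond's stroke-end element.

bond 0 stroke→GY1
bond 1 stroke→GY1
bond 2 stroke→J2
bond 3 stroke→J1
bond 4 stroke→R1
bond 5 stroke→J3

β3 |J1  (Se1: effort source, stroke at far end)
β0 |GY1  (common-e at J1 fixed by 3)
β1 |GY1  (GY1: gyrator matches bond 0)
β5 |J3  (prefer integral on C1)
β2 |J2  (J3 effort already set via bond 5)
β4 |R1  (J2 effort already set via bond 2)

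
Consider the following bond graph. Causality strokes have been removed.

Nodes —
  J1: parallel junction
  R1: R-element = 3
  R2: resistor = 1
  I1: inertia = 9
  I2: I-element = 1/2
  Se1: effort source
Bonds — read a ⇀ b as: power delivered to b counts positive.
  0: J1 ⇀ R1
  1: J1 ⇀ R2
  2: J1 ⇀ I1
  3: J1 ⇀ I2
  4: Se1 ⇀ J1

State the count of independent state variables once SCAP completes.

2  (I1, I2 all integral)

#4 |J1  (Se1: effort source, stroke at far end)
#0 |R1  (J1: bond 4 brought effort, rest push out)
#1 |R2  (common-e at J1 fixed by 4)
#2 |I1  (J1: bond 4 brought effort, rest push out)
#3 |I2  (J1 effort already set via bond 4)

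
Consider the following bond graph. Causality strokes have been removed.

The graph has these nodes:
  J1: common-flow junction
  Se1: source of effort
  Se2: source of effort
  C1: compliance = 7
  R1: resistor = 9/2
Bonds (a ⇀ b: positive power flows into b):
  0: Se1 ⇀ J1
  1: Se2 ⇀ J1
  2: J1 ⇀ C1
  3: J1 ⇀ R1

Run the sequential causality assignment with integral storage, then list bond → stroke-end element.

bond 0 stroke→J1
bond 1 stroke→J1
bond 2 stroke→J1
bond 3 stroke→R1

#0 |J1  (Se1: effort source, stroke at far end)
#1 |J1  (Se2: effort source, stroke at far end)
#2 |J1  (C1 outputs effort q/C1)
#3 |R1  (J1 needs exactly one f-in)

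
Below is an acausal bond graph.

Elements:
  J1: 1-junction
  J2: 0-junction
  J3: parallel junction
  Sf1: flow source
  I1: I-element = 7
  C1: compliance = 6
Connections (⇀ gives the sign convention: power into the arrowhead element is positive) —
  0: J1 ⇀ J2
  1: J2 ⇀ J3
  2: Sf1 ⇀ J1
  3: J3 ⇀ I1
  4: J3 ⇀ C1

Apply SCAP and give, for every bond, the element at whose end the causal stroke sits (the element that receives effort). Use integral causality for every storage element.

bond 0 stroke→J1
bond 1 stroke→J2
bond 2 stroke→Sf1
bond 3 stroke→I1
bond 4 stroke→J3

β2 |Sf1  (source Sf1 imposes f)
β0 |J1  (common-f at J1 fixed by 2)
β1 |J2  (J2 needs exactly one e-in)
β3 |I1  (I1 outputs flow p/I1)
β4 |J3  (only one effort-in slot at J3)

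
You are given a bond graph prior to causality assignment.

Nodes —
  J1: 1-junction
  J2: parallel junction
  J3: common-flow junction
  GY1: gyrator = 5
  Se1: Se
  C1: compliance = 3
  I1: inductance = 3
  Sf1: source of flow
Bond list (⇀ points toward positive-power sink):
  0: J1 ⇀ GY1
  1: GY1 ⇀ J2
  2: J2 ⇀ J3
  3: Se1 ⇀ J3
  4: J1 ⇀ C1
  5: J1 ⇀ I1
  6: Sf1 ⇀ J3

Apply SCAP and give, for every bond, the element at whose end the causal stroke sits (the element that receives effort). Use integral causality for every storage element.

#3 stroke at J3  (Se1: effort source, stroke at far end)
#6 stroke at Sf1  (Sf1 (Sf) sets flow on bond)
#2 stroke at J3  (common-f at J3 fixed by 6)
#1 stroke at J2  (J2: last free bond brings effort in)
#0 stroke at J1  (GY1 both-in/both-out from 1)
#4 stroke at J1  (C1 integral (e out))
#5 stroke at I1  (J1 needs exactly one f-in)

#0 stroke at J1
#1 stroke at J2
#2 stroke at J3
#3 stroke at J3
#4 stroke at J1
#5 stroke at I1
#6 stroke at Sf1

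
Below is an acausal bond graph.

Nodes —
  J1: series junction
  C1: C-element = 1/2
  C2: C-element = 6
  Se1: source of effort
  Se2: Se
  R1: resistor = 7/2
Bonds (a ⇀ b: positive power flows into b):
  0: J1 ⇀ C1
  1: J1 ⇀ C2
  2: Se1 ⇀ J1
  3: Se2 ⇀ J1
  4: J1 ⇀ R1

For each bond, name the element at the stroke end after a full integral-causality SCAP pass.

#0 stroke→J1
#1 stroke→J1
#2 stroke→J1
#3 stroke→J1
#4 stroke→R1

bond 2 |J1  (Se1 fixes effort; stroke away)
bond 3 |J1  (Se2: effort source, stroke at far end)
bond 0 |J1  (C1 outputs effort q/C1)
bond 1 |J1  (C2 outputs effort q/C2)
bond 4 |R1  (J1: last free bond brings flow in)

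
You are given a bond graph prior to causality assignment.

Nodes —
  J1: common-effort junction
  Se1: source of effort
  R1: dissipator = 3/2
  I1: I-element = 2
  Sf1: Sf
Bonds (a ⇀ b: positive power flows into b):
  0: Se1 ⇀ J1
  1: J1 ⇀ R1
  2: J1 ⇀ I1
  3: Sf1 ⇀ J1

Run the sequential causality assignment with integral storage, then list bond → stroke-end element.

b0 stroke→J1  (Se1 fixes effort; stroke away)
b3 stroke→Sf1  (Sf1 fixes flow; stroke at Sf1)
b1 stroke→R1  (common-e at J1 fixed by 0)
b2 stroke→I1  (J1 effort already set via bond 0)

β0 stroke→J1
β1 stroke→R1
β2 stroke→I1
β3 stroke→Sf1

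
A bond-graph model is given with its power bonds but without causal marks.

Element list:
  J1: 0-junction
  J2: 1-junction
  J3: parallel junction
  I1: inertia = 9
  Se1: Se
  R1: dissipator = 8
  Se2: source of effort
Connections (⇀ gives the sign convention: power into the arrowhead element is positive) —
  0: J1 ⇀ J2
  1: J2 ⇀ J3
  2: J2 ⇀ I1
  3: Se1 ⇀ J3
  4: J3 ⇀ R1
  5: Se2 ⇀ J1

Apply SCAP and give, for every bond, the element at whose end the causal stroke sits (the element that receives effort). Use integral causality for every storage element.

β0 →J2
β1 →J2
β2 →I1
β3 →J3
β4 →R1
β5 →J1

β3 →J3  (Se1 (Se) sets effort on bond)
β5 →J1  (Se2 (Se) sets effort on bond)
β0 →J2  (common-e at J1 fixed by 5)
β1 →J2  (0-jn J3 has e-setter on 3)
β4 →R1  (J3 effort already set via bond 3)
β2 →I1  (only one flow-in slot at J2)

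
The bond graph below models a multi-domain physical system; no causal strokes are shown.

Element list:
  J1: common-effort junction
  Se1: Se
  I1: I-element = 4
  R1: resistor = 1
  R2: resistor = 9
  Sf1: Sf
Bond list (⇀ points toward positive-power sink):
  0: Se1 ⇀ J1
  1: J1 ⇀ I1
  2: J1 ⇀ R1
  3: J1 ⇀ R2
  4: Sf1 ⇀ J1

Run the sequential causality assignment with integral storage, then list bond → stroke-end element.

bond 0 stroke→J1  (Se1 (Se) sets effort on bond)
bond 4 stroke→Sf1  (Sf1: flow source, stroke at near end)
bond 1 stroke→I1  (J1 effort already set via bond 0)
bond 2 stroke→R1  (0-jn J1 has e-setter on 0)
bond 3 stroke→R2  (J1: bond 0 brought effort, rest push out)

β0 |J1
β1 |I1
β2 |R1
β3 |R2
β4 |Sf1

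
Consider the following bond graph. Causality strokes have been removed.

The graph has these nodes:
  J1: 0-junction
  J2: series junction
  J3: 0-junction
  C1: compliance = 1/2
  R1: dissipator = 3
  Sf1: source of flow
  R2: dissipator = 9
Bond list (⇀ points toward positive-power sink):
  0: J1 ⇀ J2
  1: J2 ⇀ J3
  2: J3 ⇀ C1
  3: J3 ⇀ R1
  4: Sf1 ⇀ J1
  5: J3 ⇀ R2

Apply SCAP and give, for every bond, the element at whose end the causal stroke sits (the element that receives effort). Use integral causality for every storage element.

b4 →Sf1  (Sf1: flow source, stroke at near end)
b0 →J1  (only one effort-in slot at J1)
b1 →J2  (J2: bond 0 brought flow, rest push out)
b2 →J3  (prefer integral on C1)
b3 →R1  (common-e at J3 fixed by 2)
b5 →R2  (J3 effort already set via bond 2)

β0 |J1
β1 |J2
β2 |J3
β3 |R1
β4 |Sf1
β5 |R2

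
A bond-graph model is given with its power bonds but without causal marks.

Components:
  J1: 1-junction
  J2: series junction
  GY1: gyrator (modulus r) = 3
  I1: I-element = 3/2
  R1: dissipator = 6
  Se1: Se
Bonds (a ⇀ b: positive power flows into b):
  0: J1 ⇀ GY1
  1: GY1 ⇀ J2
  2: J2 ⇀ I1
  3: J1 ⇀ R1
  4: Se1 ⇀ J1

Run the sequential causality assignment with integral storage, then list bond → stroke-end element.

b0 stroke→J1
b1 stroke→J2
b2 stroke→I1
b3 stroke→R1
b4 stroke→J1

β4 →J1  (source Se1 imposes e)
β2 →I1  (prefer integral on I1)
β1 →J2  (J2 flow already set via bond 2)
β0 →J1  (GY1: gyrator matches bond 1)
β3 →R1  (J1: last free bond brings flow in)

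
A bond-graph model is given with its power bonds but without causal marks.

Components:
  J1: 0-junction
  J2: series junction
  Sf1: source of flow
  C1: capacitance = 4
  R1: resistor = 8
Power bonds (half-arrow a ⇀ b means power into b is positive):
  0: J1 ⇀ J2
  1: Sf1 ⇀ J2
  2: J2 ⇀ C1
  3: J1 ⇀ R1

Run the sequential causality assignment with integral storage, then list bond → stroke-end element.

#0 |J2
#1 |Sf1
#2 |J2
#3 |J1

bond 1 →Sf1  (Sf1 fixes flow; stroke at Sf1)
bond 0 →J2  (J2: bond 1 brought flow, rest push out)
bond 2 →J2  (1-jn J2 has f-setter on 1)
bond 3 →J1  (J1 needs exactly one e-in)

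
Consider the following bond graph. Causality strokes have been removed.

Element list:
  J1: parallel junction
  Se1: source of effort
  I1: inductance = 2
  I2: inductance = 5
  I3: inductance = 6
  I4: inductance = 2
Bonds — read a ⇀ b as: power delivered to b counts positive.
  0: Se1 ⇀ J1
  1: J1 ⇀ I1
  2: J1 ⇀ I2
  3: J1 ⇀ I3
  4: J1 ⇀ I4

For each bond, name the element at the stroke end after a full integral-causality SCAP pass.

#0 |J1  (Se1: effort source, stroke at far end)
#1 |I1  (J1: bond 0 brought effort, rest push out)
#2 |I2  (common-e at J1 fixed by 0)
#3 |I3  (J1: bond 0 brought effort, rest push out)
#4 |I4  (0-jn J1 has e-setter on 0)

bond 0 |J1
bond 1 |I1
bond 2 |I2
bond 3 |I3
bond 4 |I4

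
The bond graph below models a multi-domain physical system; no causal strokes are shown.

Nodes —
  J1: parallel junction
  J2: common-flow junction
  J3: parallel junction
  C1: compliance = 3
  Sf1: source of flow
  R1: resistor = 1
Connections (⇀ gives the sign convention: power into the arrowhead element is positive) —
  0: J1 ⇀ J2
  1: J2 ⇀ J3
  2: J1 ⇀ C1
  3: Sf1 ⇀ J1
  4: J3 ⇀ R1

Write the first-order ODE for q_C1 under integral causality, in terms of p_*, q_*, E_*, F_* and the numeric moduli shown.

#3 stroke→Sf1  (Sf1 (Sf) sets flow on bond)
#2 stroke→J1  (C1: C, integral causality)
#0 stroke→J2  (0-jn J1 has e-setter on 2)
#1 stroke→J3  (J2: last free bond brings flow in)
#4 stroke→R1  (J3: bond 1 brought effort, rest push out)

dq_C1/dt = F_Sf1 - q_C1/3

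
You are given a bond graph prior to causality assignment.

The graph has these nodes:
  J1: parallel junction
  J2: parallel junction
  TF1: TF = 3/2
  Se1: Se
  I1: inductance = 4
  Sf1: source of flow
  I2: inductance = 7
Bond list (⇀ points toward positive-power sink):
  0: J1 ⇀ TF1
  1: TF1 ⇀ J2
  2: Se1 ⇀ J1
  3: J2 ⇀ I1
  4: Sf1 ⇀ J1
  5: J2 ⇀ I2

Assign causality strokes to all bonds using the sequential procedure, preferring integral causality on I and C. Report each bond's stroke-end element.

β0 stroke→TF1
β1 stroke→J2
β2 stroke→J1
β3 stroke→I1
β4 stroke→Sf1
β5 stroke→I2

b2 →J1  (Se1 (Se) sets effort on bond)
b4 →Sf1  (Sf1 (Sf) sets flow on bond)
b0 →TF1  (J1 effort already set via bond 2)
b1 →J2  (TF1: transformer flips bond 0)
b3 →I1  (J2: bond 1 brought effort, rest push out)
b5 →I2  (0-jn J2 has e-setter on 1)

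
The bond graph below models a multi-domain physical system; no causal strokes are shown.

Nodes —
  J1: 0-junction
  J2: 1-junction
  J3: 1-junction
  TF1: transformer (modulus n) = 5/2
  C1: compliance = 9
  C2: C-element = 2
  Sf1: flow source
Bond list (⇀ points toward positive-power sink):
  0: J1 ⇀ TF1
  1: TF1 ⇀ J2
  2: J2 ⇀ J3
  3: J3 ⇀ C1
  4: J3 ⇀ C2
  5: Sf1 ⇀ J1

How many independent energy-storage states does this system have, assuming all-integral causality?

2  (C1, C2 all integral)

b5 |Sf1  (source Sf1 imposes f)
b0 |J1  (J1: last free bond brings effort in)
b1 |TF1  (through TF1, causality passes straight; one stroke at TF1)
b2 |J2  (1-jn J2 has f-setter on 1)
b3 |J3  (J3: bond 2 brought flow, rest push out)
b4 |J3  (1-jn J3 has f-setter on 2)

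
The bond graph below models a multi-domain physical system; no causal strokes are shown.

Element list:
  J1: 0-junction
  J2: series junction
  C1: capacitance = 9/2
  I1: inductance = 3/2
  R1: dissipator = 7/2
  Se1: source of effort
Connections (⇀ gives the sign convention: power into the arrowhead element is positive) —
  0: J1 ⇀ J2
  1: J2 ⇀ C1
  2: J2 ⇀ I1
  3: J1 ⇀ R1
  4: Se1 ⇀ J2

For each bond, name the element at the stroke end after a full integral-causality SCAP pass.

bond 0 stroke at J2
bond 1 stroke at J2
bond 2 stroke at I1
bond 3 stroke at J1
bond 4 stroke at J2

bond 4 stroke at J2  (Se1 fixes effort; stroke away)
bond 1 stroke at J2  (prefer integral on C1)
bond 2 stroke at I1  (I1 integral (f out))
bond 0 stroke at J2  (J2: bond 2 brought flow, rest push out)
bond 3 stroke at J1  (closing 0-jn rule on J1)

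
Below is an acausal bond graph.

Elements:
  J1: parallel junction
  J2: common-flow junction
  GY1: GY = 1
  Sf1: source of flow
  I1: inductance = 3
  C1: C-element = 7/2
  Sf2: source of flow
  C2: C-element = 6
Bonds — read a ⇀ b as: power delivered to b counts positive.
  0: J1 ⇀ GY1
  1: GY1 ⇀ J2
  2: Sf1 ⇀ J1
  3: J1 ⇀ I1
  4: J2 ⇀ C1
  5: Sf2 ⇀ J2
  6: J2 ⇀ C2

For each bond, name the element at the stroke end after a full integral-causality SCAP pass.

β0 →J1
β1 →J2
β2 →Sf1
β3 →I1
β4 →J2
β5 →Sf2
β6 →J2

b2 →Sf1  (Sf1: flow source, stroke at near end)
b5 →Sf2  (Sf2 fixes flow; stroke at Sf2)
b1 →J2  (J2: bond 5 brought flow, rest push out)
b4 →J2  (J2: bond 5 brought flow, rest push out)
b6 →J2  (common-f at J2 fixed by 5)
b0 →J1  (GY GY1: same side as bond 1)
b3 →I1  (J1 effort already set via bond 0)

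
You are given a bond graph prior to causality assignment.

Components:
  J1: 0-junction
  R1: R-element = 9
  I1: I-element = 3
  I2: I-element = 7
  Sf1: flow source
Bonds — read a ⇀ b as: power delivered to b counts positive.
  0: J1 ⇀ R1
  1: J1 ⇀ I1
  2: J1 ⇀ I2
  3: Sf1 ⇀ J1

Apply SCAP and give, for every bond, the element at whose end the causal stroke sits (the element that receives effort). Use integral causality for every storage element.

β3 →Sf1  (Sf1 fixes flow; stroke at Sf1)
β1 →I1  (I1 outputs flow p/I1)
β2 →I2  (prefer integral on I2)
β0 →J1  (closing 0-jn rule on J1)

#0 stroke at J1
#1 stroke at I1
#2 stroke at I2
#3 stroke at Sf1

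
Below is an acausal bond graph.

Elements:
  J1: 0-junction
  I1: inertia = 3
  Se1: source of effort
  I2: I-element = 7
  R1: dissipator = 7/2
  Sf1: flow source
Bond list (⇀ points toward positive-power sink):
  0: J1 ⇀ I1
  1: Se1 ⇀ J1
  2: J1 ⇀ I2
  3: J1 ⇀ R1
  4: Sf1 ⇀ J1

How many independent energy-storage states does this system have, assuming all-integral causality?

2  (I1, I2 all integral)

bond 1 |J1  (Se1: effort source, stroke at far end)
bond 4 |Sf1  (Sf1 fixes flow; stroke at Sf1)
bond 0 |I1  (0-jn J1 has e-setter on 1)
bond 2 |I2  (J1 effort already set via bond 1)
bond 3 |R1  (J1: bond 1 brought effort, rest push out)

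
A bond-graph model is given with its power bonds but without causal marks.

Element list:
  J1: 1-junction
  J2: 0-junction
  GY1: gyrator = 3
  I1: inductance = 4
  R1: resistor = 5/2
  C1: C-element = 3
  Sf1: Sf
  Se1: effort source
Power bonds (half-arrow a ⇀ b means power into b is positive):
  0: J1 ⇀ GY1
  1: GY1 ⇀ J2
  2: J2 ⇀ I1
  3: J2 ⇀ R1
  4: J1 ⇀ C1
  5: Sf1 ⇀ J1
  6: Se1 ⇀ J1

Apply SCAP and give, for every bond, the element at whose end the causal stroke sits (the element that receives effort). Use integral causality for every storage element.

#5 stroke at Sf1  (source Sf1 imposes f)
#6 stroke at J1  (Se1 fixes effort; stroke away)
#0 stroke at J1  (J1 flow already set via bond 5)
#4 stroke at J1  (J1 flow already set via bond 5)
#1 stroke at J2  (GY1: gyrator matches bond 0)
#2 stroke at I1  (0-jn J2 has e-setter on 1)
#3 stroke at R1  (J2 effort already set via bond 1)

bond 0 |J1
bond 1 |J2
bond 2 |I1
bond 3 |R1
bond 4 |J1
bond 5 |Sf1
bond 6 |J1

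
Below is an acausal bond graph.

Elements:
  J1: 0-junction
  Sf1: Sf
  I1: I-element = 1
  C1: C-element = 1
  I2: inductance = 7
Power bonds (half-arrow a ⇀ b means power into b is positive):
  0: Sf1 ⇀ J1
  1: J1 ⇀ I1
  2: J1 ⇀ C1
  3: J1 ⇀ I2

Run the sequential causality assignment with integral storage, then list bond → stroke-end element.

β0 stroke at Sf1
β1 stroke at I1
β2 stroke at J1
β3 stroke at I2

β0 |Sf1  (Sf1 fixes flow; stroke at Sf1)
β1 |I1  (I1 integral (f out))
β2 |J1  (prefer integral on C1)
β3 |I2  (J1: bond 2 brought effort, rest push out)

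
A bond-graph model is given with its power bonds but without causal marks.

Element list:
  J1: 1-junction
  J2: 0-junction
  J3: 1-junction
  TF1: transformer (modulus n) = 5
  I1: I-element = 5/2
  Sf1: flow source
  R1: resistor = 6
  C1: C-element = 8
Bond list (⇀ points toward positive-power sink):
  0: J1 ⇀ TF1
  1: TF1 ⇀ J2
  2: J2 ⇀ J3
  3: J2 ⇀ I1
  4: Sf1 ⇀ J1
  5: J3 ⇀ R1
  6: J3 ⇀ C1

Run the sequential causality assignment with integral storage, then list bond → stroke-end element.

#0 |J1
#1 |TF1
#2 |J2
#3 |I1
#4 |Sf1
#5 |J3
#6 |J3

b4 |Sf1  (source Sf1 imposes f)
b0 |J1  (J1 flow already set via bond 4)
b1 |TF1  (TF TF1: opposite of bond 0)
b3 |I1  (I1: I, integral causality)
b2 |J2  (J2: last free bond brings effort in)
b5 |J3  (J3: bond 2 brought flow, rest push out)
b6 |J3  (J3 flow already set via bond 2)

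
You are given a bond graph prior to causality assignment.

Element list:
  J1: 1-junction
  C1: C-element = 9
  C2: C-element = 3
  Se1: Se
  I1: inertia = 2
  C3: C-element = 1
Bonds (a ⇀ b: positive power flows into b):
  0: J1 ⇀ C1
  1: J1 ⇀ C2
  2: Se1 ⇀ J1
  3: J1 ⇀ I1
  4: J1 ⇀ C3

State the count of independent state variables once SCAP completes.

b2 →J1  (Se1 fixes effort; stroke away)
b0 →J1  (prefer integral on C1)
b1 →J1  (C2 outputs effort q/C2)
b3 →I1  (prefer integral on I1)
b4 →J1  (1-jn J1 has f-setter on 3)

4  (C1, C2, C3, I1 all integral)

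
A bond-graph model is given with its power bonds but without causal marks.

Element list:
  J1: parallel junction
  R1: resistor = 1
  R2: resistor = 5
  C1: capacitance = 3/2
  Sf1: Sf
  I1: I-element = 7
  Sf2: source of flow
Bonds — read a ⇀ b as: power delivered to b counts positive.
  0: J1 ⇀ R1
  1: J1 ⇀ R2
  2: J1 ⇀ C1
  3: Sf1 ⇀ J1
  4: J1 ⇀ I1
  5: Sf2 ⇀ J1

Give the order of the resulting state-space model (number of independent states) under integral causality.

#3 →Sf1  (Sf1: flow source, stroke at near end)
#5 →Sf2  (Sf2 (Sf) sets flow on bond)
#2 →J1  (C1: C, integral causality)
#0 →R1  (common-e at J1 fixed by 2)
#1 →R2  (common-e at J1 fixed by 2)
#4 →I1  (0-jn J1 has e-setter on 2)

2  (C1, I1 all integral)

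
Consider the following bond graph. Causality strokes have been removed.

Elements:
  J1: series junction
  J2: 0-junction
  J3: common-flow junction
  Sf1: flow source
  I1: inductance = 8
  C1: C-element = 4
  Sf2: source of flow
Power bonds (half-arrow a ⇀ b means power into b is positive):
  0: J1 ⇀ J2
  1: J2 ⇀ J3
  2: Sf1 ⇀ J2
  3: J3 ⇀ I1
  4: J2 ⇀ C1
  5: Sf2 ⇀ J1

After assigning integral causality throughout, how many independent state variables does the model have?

β2 |Sf1  (Sf1 (Sf) sets flow on bond)
β5 |Sf2  (source Sf2 imposes f)
β0 |J1  (J1: bond 5 brought flow, rest push out)
β3 |I1  (prefer integral on I1)
β1 |J3  (J3 flow already set via bond 3)
β4 |J2  (only one effort-in slot at J2)

2  (C1, I1 all integral)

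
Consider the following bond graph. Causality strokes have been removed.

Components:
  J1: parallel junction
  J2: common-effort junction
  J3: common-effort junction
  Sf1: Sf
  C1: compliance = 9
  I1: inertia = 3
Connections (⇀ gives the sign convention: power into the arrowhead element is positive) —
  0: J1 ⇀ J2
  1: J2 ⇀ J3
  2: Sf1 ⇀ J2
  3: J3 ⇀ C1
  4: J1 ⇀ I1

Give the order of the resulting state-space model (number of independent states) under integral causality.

2  (C1, I1 all integral)

bond 2 stroke→Sf1  (Sf1 (Sf) sets flow on bond)
bond 3 stroke→J3  (C1 integral (e out))
bond 1 stroke→J2  (J3: bond 3 brought effort, rest push out)
bond 0 stroke→J1  (J2 effort already set via bond 1)
bond 4 stroke→I1  (0-jn J1 has e-setter on 0)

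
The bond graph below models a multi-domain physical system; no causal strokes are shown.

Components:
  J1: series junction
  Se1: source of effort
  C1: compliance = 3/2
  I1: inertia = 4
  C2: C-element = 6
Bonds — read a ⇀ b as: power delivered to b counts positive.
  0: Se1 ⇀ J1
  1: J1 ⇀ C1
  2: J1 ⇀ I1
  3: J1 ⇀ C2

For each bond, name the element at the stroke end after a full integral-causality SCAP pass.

b0 |J1  (source Se1 imposes e)
b1 |J1  (C1: C, integral causality)
b2 |I1  (I1 outputs flow p/I1)
b3 |J1  (J1 flow already set via bond 2)

#0 stroke→J1
#1 stroke→J1
#2 stroke→I1
#3 stroke→J1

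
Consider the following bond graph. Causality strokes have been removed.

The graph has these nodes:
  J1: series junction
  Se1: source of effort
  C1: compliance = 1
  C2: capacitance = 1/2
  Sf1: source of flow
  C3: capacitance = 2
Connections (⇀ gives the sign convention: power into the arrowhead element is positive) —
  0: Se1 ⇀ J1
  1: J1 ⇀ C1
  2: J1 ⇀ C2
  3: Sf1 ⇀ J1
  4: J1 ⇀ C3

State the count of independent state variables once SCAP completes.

3  (C1, C2, C3 all integral)

bond 0 stroke at J1  (Se1 (Se) sets effort on bond)
bond 3 stroke at Sf1  (source Sf1 imposes f)
bond 1 stroke at J1  (J1 flow already set via bond 3)
bond 2 stroke at J1  (common-f at J1 fixed by 3)
bond 4 stroke at J1  (J1 flow already set via bond 3)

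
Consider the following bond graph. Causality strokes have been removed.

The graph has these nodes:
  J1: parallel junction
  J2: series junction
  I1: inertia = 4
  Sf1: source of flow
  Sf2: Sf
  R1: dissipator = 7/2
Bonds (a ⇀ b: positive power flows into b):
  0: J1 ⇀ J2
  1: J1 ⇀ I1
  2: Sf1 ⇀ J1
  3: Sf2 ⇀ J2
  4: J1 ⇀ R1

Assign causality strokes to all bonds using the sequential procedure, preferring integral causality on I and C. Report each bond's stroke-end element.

β0 |J2
β1 |I1
β2 |Sf1
β3 |Sf2
β4 |J1

β2 stroke at Sf1  (source Sf1 imposes f)
β3 stroke at Sf2  (Sf2 fixes flow; stroke at Sf2)
β0 stroke at J2  (J2 flow already set via bond 3)
β1 stroke at I1  (I1 integral (f out))
β4 stroke at J1  (only one effort-in slot at J1)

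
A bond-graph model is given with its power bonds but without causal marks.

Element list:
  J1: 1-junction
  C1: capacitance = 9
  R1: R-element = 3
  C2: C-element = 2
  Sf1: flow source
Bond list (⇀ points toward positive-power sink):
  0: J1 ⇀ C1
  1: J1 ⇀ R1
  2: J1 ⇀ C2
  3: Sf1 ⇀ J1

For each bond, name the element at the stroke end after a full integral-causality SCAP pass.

bond 0 →J1
bond 1 →J1
bond 2 →J1
bond 3 →Sf1

β3 |Sf1  (Sf1: flow source, stroke at near end)
β0 |J1  (common-f at J1 fixed by 3)
β1 |J1  (1-jn J1 has f-setter on 3)
β2 |J1  (J1: bond 3 brought flow, rest push out)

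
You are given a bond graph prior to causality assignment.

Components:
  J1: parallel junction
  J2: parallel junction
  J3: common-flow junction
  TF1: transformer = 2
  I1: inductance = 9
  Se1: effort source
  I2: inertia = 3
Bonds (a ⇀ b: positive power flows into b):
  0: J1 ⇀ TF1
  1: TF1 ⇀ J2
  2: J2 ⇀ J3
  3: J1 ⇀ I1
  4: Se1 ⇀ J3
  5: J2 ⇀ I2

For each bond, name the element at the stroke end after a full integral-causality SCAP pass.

#0 stroke→J1
#1 stroke→TF1
#2 stroke→J2
#3 stroke→I1
#4 stroke→J3
#5 stroke→I2

b4 |J3  (Se1 (Se) sets effort on bond)
b2 |J2  (J3: last free bond brings flow in)
b1 |TF1  (J2: bond 2 brought effort, rest push out)
b5 |I2  (J2: bond 2 brought effort, rest push out)
b0 |J1  (TF TF1: opposite of bond 1)
b3 |I1  (J1: bond 0 brought effort, rest push out)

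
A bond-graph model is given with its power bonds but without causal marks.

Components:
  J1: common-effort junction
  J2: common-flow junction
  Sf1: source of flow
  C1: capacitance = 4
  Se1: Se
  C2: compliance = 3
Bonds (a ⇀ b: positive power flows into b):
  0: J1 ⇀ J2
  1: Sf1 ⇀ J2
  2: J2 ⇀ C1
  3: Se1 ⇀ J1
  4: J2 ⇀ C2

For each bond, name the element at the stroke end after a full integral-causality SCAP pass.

bond 0 →J2
bond 1 →Sf1
bond 2 →J2
bond 3 →J1
bond 4 →J2

#1 |Sf1  (Sf1 fixes flow; stroke at Sf1)
#3 |J1  (Se1 (Se) sets effort on bond)
#0 |J2  (J1: bond 3 brought effort, rest push out)
#2 |J2  (J2 flow already set via bond 1)
#4 |J2  (J2: bond 1 brought flow, rest push out)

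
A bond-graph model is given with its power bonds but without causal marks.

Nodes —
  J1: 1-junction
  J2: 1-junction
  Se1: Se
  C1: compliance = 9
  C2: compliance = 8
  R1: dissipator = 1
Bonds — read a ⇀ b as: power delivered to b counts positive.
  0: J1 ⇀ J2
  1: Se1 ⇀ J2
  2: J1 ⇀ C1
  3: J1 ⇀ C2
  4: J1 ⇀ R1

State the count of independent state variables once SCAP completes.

bond 1 stroke→J2  (Se1 (Se) sets effort on bond)
bond 0 stroke→J1  (J2: last free bond brings flow in)
bond 2 stroke→J1  (prefer integral on C1)
bond 3 stroke→J1  (prefer integral on C2)
bond 4 stroke→R1  (only one flow-in slot at J1)

2  (C1, C2 all integral)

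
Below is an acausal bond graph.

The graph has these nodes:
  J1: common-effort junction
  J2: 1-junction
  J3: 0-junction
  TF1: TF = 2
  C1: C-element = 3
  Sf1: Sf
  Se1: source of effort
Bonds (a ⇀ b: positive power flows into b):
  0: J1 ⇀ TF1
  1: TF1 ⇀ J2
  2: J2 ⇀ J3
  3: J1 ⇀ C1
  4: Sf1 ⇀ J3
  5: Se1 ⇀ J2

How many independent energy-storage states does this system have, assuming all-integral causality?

bond 4 →Sf1  (Sf1: flow source, stroke at near end)
bond 5 →J2  (Se1 (Se) sets effort on bond)
bond 2 →J3  (closing 0-jn rule on J3)
bond 1 →J2  (J2: bond 2 brought flow, rest push out)
bond 0 →TF1  (TF1 one-in-one-out from 1)
bond 3 →J1  (closing 0-jn rule on J1)

1  (C1 all integral)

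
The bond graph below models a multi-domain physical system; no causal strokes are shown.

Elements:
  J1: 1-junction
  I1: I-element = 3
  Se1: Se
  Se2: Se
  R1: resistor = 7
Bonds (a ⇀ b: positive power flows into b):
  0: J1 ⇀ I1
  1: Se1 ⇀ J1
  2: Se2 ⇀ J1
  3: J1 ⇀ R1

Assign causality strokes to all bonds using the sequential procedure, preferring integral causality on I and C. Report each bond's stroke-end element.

β1 stroke at J1  (Se1 (Se) sets effort on bond)
β2 stroke at J1  (Se2 (Se) sets effort on bond)
β0 stroke at I1  (I1 integral (f out))
β3 stroke at J1  (common-f at J1 fixed by 0)

b0 →I1
b1 →J1
b2 →J1
b3 →J1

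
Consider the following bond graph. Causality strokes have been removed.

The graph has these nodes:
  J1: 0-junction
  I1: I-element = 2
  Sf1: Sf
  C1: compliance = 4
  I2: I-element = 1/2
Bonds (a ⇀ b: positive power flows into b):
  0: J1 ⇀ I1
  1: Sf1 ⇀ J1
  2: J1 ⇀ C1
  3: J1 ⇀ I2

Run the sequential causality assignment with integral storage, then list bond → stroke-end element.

β1 →Sf1  (source Sf1 imposes f)
β0 →I1  (I1 integral (f out))
β2 →J1  (C1: C, integral causality)
β3 →I2  (J1: bond 2 brought effort, rest push out)

β0 stroke at I1
β1 stroke at Sf1
β2 stroke at J1
β3 stroke at I2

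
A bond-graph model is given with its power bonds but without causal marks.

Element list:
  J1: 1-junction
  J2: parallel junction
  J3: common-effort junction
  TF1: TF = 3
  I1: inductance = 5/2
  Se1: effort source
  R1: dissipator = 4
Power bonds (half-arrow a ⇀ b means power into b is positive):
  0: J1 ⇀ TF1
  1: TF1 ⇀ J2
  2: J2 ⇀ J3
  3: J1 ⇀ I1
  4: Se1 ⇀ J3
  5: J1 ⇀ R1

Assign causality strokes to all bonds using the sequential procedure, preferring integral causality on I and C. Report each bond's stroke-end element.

#4 stroke at J3  (Se1 (Se) sets effort on bond)
#2 stroke at J2  (common-e at J3 fixed by 4)
#1 stroke at TF1  (J2: bond 2 brought effort, rest push out)
#0 stroke at J1  (TF1 one-in-one-out from 1)
#3 stroke at I1  (prefer integral on I1)
#5 stroke at J1  (1-jn J1 has f-setter on 3)

#0 stroke at J1
#1 stroke at TF1
#2 stroke at J2
#3 stroke at I1
#4 stroke at J3
#5 stroke at J1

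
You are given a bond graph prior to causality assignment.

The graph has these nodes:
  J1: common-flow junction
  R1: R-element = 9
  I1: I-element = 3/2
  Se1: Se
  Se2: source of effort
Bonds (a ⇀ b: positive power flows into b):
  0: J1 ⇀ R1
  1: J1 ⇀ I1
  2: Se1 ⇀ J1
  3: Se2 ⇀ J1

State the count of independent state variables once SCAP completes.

bond 2 |J1  (Se1 fixes effort; stroke away)
bond 3 |J1  (Se2: effort source, stroke at far end)
bond 1 |I1  (prefer integral on I1)
bond 0 |J1  (common-f at J1 fixed by 1)

1  (I1 all integral)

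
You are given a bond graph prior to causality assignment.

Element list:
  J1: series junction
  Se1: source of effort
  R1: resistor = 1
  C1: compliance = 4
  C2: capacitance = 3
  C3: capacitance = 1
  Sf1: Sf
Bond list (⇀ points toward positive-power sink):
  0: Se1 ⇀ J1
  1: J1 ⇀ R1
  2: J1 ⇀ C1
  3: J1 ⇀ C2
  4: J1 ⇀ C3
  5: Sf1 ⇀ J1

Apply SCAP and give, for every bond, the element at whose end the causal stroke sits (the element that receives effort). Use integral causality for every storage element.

b0 stroke at J1  (Se1 fixes effort; stroke away)
b5 stroke at Sf1  (Sf1 (Sf) sets flow on bond)
b1 stroke at J1  (common-f at J1 fixed by 5)
b2 stroke at J1  (J1 flow already set via bond 5)
b3 stroke at J1  (1-jn J1 has f-setter on 5)
b4 stroke at J1  (J1 flow already set via bond 5)

bond 0 stroke at J1
bond 1 stroke at J1
bond 2 stroke at J1
bond 3 stroke at J1
bond 4 stroke at J1
bond 5 stroke at Sf1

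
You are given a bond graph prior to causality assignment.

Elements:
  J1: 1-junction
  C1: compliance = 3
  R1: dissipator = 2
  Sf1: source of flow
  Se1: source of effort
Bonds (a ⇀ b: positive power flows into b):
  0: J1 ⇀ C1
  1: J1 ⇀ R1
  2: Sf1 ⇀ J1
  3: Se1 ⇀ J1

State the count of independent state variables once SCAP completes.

1  (C1 all integral)

#2 stroke at Sf1  (Sf1 (Sf) sets flow on bond)
#3 stroke at J1  (source Se1 imposes e)
#0 stroke at J1  (J1 flow already set via bond 2)
#1 stroke at J1  (common-f at J1 fixed by 2)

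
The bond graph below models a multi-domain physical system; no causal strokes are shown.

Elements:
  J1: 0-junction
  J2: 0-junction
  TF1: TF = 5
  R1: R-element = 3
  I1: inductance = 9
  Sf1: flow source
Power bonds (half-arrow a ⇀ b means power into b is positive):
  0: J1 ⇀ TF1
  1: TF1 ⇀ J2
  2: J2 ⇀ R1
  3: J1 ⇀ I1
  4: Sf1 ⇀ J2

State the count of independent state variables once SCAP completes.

1  (I1 all integral)

β4 |Sf1  (Sf1: flow source, stroke at near end)
β3 |I1  (I1 integral (f out))
β0 |J1  (closing 0-jn rule on J1)
β1 |TF1  (TF1: transformer flips bond 0)
β2 |J2  (closing 0-jn rule on J2)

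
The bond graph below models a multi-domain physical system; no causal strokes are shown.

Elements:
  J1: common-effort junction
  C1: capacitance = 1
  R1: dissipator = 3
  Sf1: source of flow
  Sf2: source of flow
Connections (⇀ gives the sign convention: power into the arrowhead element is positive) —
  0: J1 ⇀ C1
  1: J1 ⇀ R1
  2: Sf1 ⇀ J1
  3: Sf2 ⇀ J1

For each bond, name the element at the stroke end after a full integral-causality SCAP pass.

#2 stroke→Sf1  (Sf1 fixes flow; stroke at Sf1)
#3 stroke→Sf2  (source Sf2 imposes f)
#0 stroke→J1  (C1 integral (e out))
#1 stroke→R1  (J1: bond 0 brought effort, rest push out)

β0 stroke→J1
β1 stroke→R1
β2 stroke→Sf1
β3 stroke→Sf2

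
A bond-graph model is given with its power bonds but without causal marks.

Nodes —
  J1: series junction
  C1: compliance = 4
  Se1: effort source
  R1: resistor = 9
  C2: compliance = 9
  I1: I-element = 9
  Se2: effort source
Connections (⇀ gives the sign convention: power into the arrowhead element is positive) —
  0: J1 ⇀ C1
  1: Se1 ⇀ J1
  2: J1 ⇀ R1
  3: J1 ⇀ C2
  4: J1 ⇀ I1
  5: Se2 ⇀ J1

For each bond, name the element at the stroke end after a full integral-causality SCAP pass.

β1 stroke at J1  (Se1 (Se) sets effort on bond)
β5 stroke at J1  (Se2: effort source, stroke at far end)
β0 stroke at J1  (C1 integral (e out))
β3 stroke at J1  (C2 integral (e out))
β4 stroke at I1  (I1 integral (f out))
β2 stroke at J1  (J1 flow already set via bond 4)

β0 |J1
β1 |J1
β2 |J1
β3 |J1
β4 |I1
β5 |J1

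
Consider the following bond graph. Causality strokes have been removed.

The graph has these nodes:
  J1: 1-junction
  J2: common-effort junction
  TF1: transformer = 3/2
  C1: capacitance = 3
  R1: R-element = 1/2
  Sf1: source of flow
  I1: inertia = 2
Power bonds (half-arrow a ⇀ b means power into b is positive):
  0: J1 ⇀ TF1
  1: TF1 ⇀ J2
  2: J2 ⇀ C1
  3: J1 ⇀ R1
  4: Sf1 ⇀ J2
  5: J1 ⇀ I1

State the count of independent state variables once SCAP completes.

2  (C1, I1 all integral)

#4 →Sf1  (source Sf1 imposes f)
#2 →J2  (C1: C, integral causality)
#1 →TF1  (0-jn J2 has e-setter on 2)
#0 →J1  (TF TF1: opposite of bond 1)
#5 →I1  (I1 integral (f out))
#3 →J1  (common-f at J1 fixed by 5)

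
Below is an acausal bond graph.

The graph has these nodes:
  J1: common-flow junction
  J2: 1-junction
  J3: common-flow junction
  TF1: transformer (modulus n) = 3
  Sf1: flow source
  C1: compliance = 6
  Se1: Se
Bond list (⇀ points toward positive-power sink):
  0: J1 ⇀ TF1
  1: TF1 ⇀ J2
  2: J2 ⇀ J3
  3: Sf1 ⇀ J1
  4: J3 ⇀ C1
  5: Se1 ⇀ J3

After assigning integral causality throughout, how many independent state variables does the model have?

1  (C1 all integral)

#3 |Sf1  (Sf1: flow source, stroke at near end)
#5 |J3  (Se1: effort source, stroke at far end)
#0 |J1  (J1 flow already set via bond 3)
#1 |TF1  (TF1 one-in-one-out from 0)
#2 |J2  (J2 flow already set via bond 1)
#4 |J3  (J3: bond 2 brought flow, rest push out)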